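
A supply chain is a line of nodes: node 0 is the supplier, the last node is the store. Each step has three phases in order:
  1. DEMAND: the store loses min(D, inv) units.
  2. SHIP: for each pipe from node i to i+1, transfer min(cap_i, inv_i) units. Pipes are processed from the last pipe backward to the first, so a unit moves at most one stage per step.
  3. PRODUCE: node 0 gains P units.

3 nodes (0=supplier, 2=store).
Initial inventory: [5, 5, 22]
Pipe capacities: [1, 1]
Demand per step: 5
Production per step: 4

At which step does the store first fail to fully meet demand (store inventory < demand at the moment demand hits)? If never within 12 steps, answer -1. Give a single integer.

Step 1: demand=5,sold=5 ship[1->2]=1 ship[0->1]=1 prod=4 -> [8 5 18]
Step 2: demand=5,sold=5 ship[1->2]=1 ship[0->1]=1 prod=4 -> [11 5 14]
Step 3: demand=5,sold=5 ship[1->2]=1 ship[0->1]=1 prod=4 -> [14 5 10]
Step 4: demand=5,sold=5 ship[1->2]=1 ship[0->1]=1 prod=4 -> [17 5 6]
Step 5: demand=5,sold=5 ship[1->2]=1 ship[0->1]=1 prod=4 -> [20 5 2]
Step 6: demand=5,sold=2 ship[1->2]=1 ship[0->1]=1 prod=4 -> [23 5 1]
Step 7: demand=5,sold=1 ship[1->2]=1 ship[0->1]=1 prod=4 -> [26 5 1]
Step 8: demand=5,sold=1 ship[1->2]=1 ship[0->1]=1 prod=4 -> [29 5 1]
Step 9: demand=5,sold=1 ship[1->2]=1 ship[0->1]=1 prod=4 -> [32 5 1]
Step 10: demand=5,sold=1 ship[1->2]=1 ship[0->1]=1 prod=4 -> [35 5 1]
Step 11: demand=5,sold=1 ship[1->2]=1 ship[0->1]=1 prod=4 -> [38 5 1]
Step 12: demand=5,sold=1 ship[1->2]=1 ship[0->1]=1 prod=4 -> [41 5 1]
First stockout at step 6

6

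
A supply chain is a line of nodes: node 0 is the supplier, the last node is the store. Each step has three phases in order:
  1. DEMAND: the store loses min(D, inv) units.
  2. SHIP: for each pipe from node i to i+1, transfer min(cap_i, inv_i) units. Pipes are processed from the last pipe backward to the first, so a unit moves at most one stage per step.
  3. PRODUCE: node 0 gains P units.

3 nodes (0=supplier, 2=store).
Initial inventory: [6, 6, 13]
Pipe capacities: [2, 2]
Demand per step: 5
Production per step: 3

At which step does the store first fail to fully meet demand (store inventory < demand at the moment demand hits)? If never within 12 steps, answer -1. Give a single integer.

Step 1: demand=5,sold=5 ship[1->2]=2 ship[0->1]=2 prod=3 -> [7 6 10]
Step 2: demand=5,sold=5 ship[1->2]=2 ship[0->1]=2 prod=3 -> [8 6 7]
Step 3: demand=5,sold=5 ship[1->2]=2 ship[0->1]=2 prod=3 -> [9 6 4]
Step 4: demand=5,sold=4 ship[1->2]=2 ship[0->1]=2 prod=3 -> [10 6 2]
Step 5: demand=5,sold=2 ship[1->2]=2 ship[0->1]=2 prod=3 -> [11 6 2]
Step 6: demand=5,sold=2 ship[1->2]=2 ship[0->1]=2 prod=3 -> [12 6 2]
Step 7: demand=5,sold=2 ship[1->2]=2 ship[0->1]=2 prod=3 -> [13 6 2]
Step 8: demand=5,sold=2 ship[1->2]=2 ship[0->1]=2 prod=3 -> [14 6 2]
Step 9: demand=5,sold=2 ship[1->2]=2 ship[0->1]=2 prod=3 -> [15 6 2]
Step 10: demand=5,sold=2 ship[1->2]=2 ship[0->1]=2 prod=3 -> [16 6 2]
Step 11: demand=5,sold=2 ship[1->2]=2 ship[0->1]=2 prod=3 -> [17 6 2]
Step 12: demand=5,sold=2 ship[1->2]=2 ship[0->1]=2 prod=3 -> [18 6 2]
First stockout at step 4

4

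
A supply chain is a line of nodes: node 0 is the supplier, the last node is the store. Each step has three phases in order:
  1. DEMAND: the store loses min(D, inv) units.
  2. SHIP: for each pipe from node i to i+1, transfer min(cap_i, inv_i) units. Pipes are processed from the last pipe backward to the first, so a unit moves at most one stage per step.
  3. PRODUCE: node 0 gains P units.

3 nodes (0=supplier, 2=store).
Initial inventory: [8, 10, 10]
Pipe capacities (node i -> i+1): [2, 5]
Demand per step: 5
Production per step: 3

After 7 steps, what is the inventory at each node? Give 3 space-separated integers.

Step 1: demand=5,sold=5 ship[1->2]=5 ship[0->1]=2 prod=3 -> inv=[9 7 10]
Step 2: demand=5,sold=5 ship[1->2]=5 ship[0->1]=2 prod=3 -> inv=[10 4 10]
Step 3: demand=5,sold=5 ship[1->2]=4 ship[0->1]=2 prod=3 -> inv=[11 2 9]
Step 4: demand=5,sold=5 ship[1->2]=2 ship[0->1]=2 prod=3 -> inv=[12 2 6]
Step 5: demand=5,sold=5 ship[1->2]=2 ship[0->1]=2 prod=3 -> inv=[13 2 3]
Step 6: demand=5,sold=3 ship[1->2]=2 ship[0->1]=2 prod=3 -> inv=[14 2 2]
Step 7: demand=5,sold=2 ship[1->2]=2 ship[0->1]=2 prod=3 -> inv=[15 2 2]

15 2 2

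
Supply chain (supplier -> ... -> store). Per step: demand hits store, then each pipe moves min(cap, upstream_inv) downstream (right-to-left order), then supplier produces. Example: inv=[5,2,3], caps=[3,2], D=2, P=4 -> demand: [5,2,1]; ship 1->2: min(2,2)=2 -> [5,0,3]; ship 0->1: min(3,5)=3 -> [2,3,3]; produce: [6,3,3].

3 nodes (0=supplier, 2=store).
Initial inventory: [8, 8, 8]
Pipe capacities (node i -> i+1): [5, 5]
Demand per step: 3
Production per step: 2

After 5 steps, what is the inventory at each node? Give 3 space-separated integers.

Step 1: demand=3,sold=3 ship[1->2]=5 ship[0->1]=5 prod=2 -> inv=[5 8 10]
Step 2: demand=3,sold=3 ship[1->2]=5 ship[0->1]=5 prod=2 -> inv=[2 8 12]
Step 3: demand=3,sold=3 ship[1->2]=5 ship[0->1]=2 prod=2 -> inv=[2 5 14]
Step 4: demand=3,sold=3 ship[1->2]=5 ship[0->1]=2 prod=2 -> inv=[2 2 16]
Step 5: demand=3,sold=3 ship[1->2]=2 ship[0->1]=2 prod=2 -> inv=[2 2 15]

2 2 15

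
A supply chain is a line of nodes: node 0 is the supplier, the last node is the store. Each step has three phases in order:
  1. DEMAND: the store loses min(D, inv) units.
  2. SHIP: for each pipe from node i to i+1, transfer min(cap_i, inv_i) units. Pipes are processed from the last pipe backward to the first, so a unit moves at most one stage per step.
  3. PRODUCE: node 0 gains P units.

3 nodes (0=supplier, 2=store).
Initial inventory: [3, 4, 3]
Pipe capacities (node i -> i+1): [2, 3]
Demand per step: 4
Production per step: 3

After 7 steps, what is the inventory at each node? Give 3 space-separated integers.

Step 1: demand=4,sold=3 ship[1->2]=3 ship[0->1]=2 prod=3 -> inv=[4 3 3]
Step 2: demand=4,sold=3 ship[1->2]=3 ship[0->1]=2 prod=3 -> inv=[5 2 3]
Step 3: demand=4,sold=3 ship[1->2]=2 ship[0->1]=2 prod=3 -> inv=[6 2 2]
Step 4: demand=4,sold=2 ship[1->2]=2 ship[0->1]=2 prod=3 -> inv=[7 2 2]
Step 5: demand=4,sold=2 ship[1->2]=2 ship[0->1]=2 prod=3 -> inv=[8 2 2]
Step 6: demand=4,sold=2 ship[1->2]=2 ship[0->1]=2 prod=3 -> inv=[9 2 2]
Step 7: demand=4,sold=2 ship[1->2]=2 ship[0->1]=2 prod=3 -> inv=[10 2 2]

10 2 2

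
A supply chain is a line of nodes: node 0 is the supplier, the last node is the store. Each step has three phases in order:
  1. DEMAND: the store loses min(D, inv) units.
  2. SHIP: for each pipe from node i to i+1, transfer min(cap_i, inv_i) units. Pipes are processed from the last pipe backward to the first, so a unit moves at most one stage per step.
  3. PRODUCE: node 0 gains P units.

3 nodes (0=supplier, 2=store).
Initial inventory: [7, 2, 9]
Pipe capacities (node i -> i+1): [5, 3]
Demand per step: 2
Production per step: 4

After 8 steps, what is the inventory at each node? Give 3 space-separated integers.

Step 1: demand=2,sold=2 ship[1->2]=2 ship[0->1]=5 prod=4 -> inv=[6 5 9]
Step 2: demand=2,sold=2 ship[1->2]=3 ship[0->1]=5 prod=4 -> inv=[5 7 10]
Step 3: demand=2,sold=2 ship[1->2]=3 ship[0->1]=5 prod=4 -> inv=[4 9 11]
Step 4: demand=2,sold=2 ship[1->2]=3 ship[0->1]=4 prod=4 -> inv=[4 10 12]
Step 5: demand=2,sold=2 ship[1->2]=3 ship[0->1]=4 prod=4 -> inv=[4 11 13]
Step 6: demand=2,sold=2 ship[1->2]=3 ship[0->1]=4 prod=4 -> inv=[4 12 14]
Step 7: demand=2,sold=2 ship[1->2]=3 ship[0->1]=4 prod=4 -> inv=[4 13 15]
Step 8: demand=2,sold=2 ship[1->2]=3 ship[0->1]=4 prod=4 -> inv=[4 14 16]

4 14 16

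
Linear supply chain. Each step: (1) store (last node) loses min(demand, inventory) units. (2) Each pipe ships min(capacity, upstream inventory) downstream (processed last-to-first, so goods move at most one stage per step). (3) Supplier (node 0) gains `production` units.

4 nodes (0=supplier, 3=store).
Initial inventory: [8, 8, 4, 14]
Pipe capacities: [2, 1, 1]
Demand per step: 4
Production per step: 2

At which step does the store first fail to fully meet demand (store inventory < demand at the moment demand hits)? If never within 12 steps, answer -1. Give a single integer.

Step 1: demand=4,sold=4 ship[2->3]=1 ship[1->2]=1 ship[0->1]=2 prod=2 -> [8 9 4 11]
Step 2: demand=4,sold=4 ship[2->3]=1 ship[1->2]=1 ship[0->1]=2 prod=2 -> [8 10 4 8]
Step 3: demand=4,sold=4 ship[2->3]=1 ship[1->2]=1 ship[0->1]=2 prod=2 -> [8 11 4 5]
Step 4: demand=4,sold=4 ship[2->3]=1 ship[1->2]=1 ship[0->1]=2 prod=2 -> [8 12 4 2]
Step 5: demand=4,sold=2 ship[2->3]=1 ship[1->2]=1 ship[0->1]=2 prod=2 -> [8 13 4 1]
Step 6: demand=4,sold=1 ship[2->3]=1 ship[1->2]=1 ship[0->1]=2 prod=2 -> [8 14 4 1]
Step 7: demand=4,sold=1 ship[2->3]=1 ship[1->2]=1 ship[0->1]=2 prod=2 -> [8 15 4 1]
Step 8: demand=4,sold=1 ship[2->3]=1 ship[1->2]=1 ship[0->1]=2 prod=2 -> [8 16 4 1]
Step 9: demand=4,sold=1 ship[2->3]=1 ship[1->2]=1 ship[0->1]=2 prod=2 -> [8 17 4 1]
Step 10: demand=4,sold=1 ship[2->3]=1 ship[1->2]=1 ship[0->1]=2 prod=2 -> [8 18 4 1]
Step 11: demand=4,sold=1 ship[2->3]=1 ship[1->2]=1 ship[0->1]=2 prod=2 -> [8 19 4 1]
Step 12: demand=4,sold=1 ship[2->3]=1 ship[1->2]=1 ship[0->1]=2 prod=2 -> [8 20 4 1]
First stockout at step 5

5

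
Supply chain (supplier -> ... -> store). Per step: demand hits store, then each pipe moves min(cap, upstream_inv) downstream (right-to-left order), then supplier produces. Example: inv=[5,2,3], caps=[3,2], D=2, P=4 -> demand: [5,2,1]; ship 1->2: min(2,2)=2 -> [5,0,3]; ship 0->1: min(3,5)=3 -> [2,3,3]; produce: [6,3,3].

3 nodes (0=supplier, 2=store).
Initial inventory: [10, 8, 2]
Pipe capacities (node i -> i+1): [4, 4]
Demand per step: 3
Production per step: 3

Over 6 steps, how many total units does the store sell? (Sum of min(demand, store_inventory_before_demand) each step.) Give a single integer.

Step 1: sold=2 (running total=2) -> [9 8 4]
Step 2: sold=3 (running total=5) -> [8 8 5]
Step 3: sold=3 (running total=8) -> [7 8 6]
Step 4: sold=3 (running total=11) -> [6 8 7]
Step 5: sold=3 (running total=14) -> [5 8 8]
Step 6: sold=3 (running total=17) -> [4 8 9]

Answer: 17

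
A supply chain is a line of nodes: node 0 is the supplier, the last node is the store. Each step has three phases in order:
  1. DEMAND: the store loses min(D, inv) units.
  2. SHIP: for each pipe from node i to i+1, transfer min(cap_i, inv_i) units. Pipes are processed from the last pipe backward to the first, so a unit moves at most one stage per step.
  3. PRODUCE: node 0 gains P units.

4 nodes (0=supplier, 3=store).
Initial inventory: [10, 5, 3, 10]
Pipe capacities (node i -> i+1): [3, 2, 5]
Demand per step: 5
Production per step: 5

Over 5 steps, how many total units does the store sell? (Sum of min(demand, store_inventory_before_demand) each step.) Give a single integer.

Answer: 19

Derivation:
Step 1: sold=5 (running total=5) -> [12 6 2 8]
Step 2: sold=5 (running total=10) -> [14 7 2 5]
Step 3: sold=5 (running total=15) -> [16 8 2 2]
Step 4: sold=2 (running total=17) -> [18 9 2 2]
Step 5: sold=2 (running total=19) -> [20 10 2 2]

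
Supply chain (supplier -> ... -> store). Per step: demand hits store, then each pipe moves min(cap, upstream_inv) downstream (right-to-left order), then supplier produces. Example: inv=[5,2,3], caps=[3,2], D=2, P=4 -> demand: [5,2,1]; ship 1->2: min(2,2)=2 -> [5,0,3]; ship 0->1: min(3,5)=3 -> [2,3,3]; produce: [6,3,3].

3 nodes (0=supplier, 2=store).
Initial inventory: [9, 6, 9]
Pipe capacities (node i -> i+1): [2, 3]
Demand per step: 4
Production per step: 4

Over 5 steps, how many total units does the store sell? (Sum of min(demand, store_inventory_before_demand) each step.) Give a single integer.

Step 1: sold=4 (running total=4) -> [11 5 8]
Step 2: sold=4 (running total=8) -> [13 4 7]
Step 3: sold=4 (running total=12) -> [15 3 6]
Step 4: sold=4 (running total=16) -> [17 2 5]
Step 5: sold=4 (running total=20) -> [19 2 3]

Answer: 20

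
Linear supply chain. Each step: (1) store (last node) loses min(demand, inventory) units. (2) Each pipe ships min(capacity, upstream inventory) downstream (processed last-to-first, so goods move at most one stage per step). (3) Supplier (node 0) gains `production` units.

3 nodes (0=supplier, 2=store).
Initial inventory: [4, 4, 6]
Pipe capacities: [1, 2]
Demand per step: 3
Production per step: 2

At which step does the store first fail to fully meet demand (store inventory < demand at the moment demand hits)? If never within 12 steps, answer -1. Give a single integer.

Step 1: demand=3,sold=3 ship[1->2]=2 ship[0->1]=1 prod=2 -> [5 3 5]
Step 2: demand=3,sold=3 ship[1->2]=2 ship[0->1]=1 prod=2 -> [6 2 4]
Step 3: demand=3,sold=3 ship[1->2]=2 ship[0->1]=1 prod=2 -> [7 1 3]
Step 4: demand=3,sold=3 ship[1->2]=1 ship[0->1]=1 prod=2 -> [8 1 1]
Step 5: demand=3,sold=1 ship[1->2]=1 ship[0->1]=1 prod=2 -> [9 1 1]
Step 6: demand=3,sold=1 ship[1->2]=1 ship[0->1]=1 prod=2 -> [10 1 1]
Step 7: demand=3,sold=1 ship[1->2]=1 ship[0->1]=1 prod=2 -> [11 1 1]
Step 8: demand=3,sold=1 ship[1->2]=1 ship[0->1]=1 prod=2 -> [12 1 1]
Step 9: demand=3,sold=1 ship[1->2]=1 ship[0->1]=1 prod=2 -> [13 1 1]
Step 10: demand=3,sold=1 ship[1->2]=1 ship[0->1]=1 prod=2 -> [14 1 1]
Step 11: demand=3,sold=1 ship[1->2]=1 ship[0->1]=1 prod=2 -> [15 1 1]
Step 12: demand=3,sold=1 ship[1->2]=1 ship[0->1]=1 prod=2 -> [16 1 1]
First stockout at step 5

5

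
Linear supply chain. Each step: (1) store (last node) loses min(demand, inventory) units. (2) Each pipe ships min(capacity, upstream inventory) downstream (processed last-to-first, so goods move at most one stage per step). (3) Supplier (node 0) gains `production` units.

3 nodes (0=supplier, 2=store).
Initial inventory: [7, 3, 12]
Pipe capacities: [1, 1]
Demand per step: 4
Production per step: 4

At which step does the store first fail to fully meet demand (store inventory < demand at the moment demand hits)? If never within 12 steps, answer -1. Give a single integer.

Step 1: demand=4,sold=4 ship[1->2]=1 ship[0->1]=1 prod=4 -> [10 3 9]
Step 2: demand=4,sold=4 ship[1->2]=1 ship[0->1]=1 prod=4 -> [13 3 6]
Step 3: demand=4,sold=4 ship[1->2]=1 ship[0->1]=1 prod=4 -> [16 3 3]
Step 4: demand=4,sold=3 ship[1->2]=1 ship[0->1]=1 prod=4 -> [19 3 1]
Step 5: demand=4,sold=1 ship[1->2]=1 ship[0->1]=1 prod=4 -> [22 3 1]
Step 6: demand=4,sold=1 ship[1->2]=1 ship[0->1]=1 prod=4 -> [25 3 1]
Step 7: demand=4,sold=1 ship[1->2]=1 ship[0->1]=1 prod=4 -> [28 3 1]
Step 8: demand=4,sold=1 ship[1->2]=1 ship[0->1]=1 prod=4 -> [31 3 1]
Step 9: demand=4,sold=1 ship[1->2]=1 ship[0->1]=1 prod=4 -> [34 3 1]
Step 10: demand=4,sold=1 ship[1->2]=1 ship[0->1]=1 prod=4 -> [37 3 1]
Step 11: demand=4,sold=1 ship[1->2]=1 ship[0->1]=1 prod=4 -> [40 3 1]
Step 12: demand=4,sold=1 ship[1->2]=1 ship[0->1]=1 prod=4 -> [43 3 1]
First stockout at step 4

4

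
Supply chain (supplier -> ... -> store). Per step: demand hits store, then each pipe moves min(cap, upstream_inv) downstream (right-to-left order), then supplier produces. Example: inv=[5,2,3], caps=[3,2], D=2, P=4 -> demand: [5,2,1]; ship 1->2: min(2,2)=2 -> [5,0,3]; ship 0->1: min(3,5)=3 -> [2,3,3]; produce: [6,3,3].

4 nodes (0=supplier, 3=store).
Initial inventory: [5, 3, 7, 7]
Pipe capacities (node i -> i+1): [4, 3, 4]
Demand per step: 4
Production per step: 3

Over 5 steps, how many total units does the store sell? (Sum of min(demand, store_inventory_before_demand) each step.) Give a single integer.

Answer: 20

Derivation:
Step 1: sold=4 (running total=4) -> [4 4 6 7]
Step 2: sold=4 (running total=8) -> [3 5 5 7]
Step 3: sold=4 (running total=12) -> [3 5 4 7]
Step 4: sold=4 (running total=16) -> [3 5 3 7]
Step 5: sold=4 (running total=20) -> [3 5 3 6]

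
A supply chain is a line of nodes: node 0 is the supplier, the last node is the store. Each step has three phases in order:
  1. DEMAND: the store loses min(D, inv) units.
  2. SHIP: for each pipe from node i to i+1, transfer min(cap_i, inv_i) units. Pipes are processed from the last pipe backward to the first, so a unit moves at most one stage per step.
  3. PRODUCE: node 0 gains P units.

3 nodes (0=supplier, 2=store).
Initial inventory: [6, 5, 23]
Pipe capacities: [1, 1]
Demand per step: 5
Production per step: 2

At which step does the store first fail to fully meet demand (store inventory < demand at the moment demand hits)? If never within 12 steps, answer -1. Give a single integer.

Step 1: demand=5,sold=5 ship[1->2]=1 ship[0->1]=1 prod=2 -> [7 5 19]
Step 2: demand=5,sold=5 ship[1->2]=1 ship[0->1]=1 prod=2 -> [8 5 15]
Step 3: demand=5,sold=5 ship[1->2]=1 ship[0->1]=1 prod=2 -> [9 5 11]
Step 4: demand=5,sold=5 ship[1->2]=1 ship[0->1]=1 prod=2 -> [10 5 7]
Step 5: demand=5,sold=5 ship[1->2]=1 ship[0->1]=1 prod=2 -> [11 5 3]
Step 6: demand=5,sold=3 ship[1->2]=1 ship[0->1]=1 prod=2 -> [12 5 1]
Step 7: demand=5,sold=1 ship[1->2]=1 ship[0->1]=1 prod=2 -> [13 5 1]
Step 8: demand=5,sold=1 ship[1->2]=1 ship[0->1]=1 prod=2 -> [14 5 1]
Step 9: demand=5,sold=1 ship[1->2]=1 ship[0->1]=1 prod=2 -> [15 5 1]
Step 10: demand=5,sold=1 ship[1->2]=1 ship[0->1]=1 prod=2 -> [16 5 1]
Step 11: demand=5,sold=1 ship[1->2]=1 ship[0->1]=1 prod=2 -> [17 5 1]
Step 12: demand=5,sold=1 ship[1->2]=1 ship[0->1]=1 prod=2 -> [18 5 1]
First stockout at step 6

6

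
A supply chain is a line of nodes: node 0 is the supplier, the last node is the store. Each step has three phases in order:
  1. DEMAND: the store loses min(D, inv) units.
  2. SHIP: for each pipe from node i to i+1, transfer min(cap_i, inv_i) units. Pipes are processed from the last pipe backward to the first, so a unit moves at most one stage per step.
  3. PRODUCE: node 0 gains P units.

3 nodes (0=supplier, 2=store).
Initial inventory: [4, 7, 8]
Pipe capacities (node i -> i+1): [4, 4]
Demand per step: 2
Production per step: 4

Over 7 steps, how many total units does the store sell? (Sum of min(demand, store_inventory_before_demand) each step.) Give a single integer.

Answer: 14

Derivation:
Step 1: sold=2 (running total=2) -> [4 7 10]
Step 2: sold=2 (running total=4) -> [4 7 12]
Step 3: sold=2 (running total=6) -> [4 7 14]
Step 4: sold=2 (running total=8) -> [4 7 16]
Step 5: sold=2 (running total=10) -> [4 7 18]
Step 6: sold=2 (running total=12) -> [4 7 20]
Step 7: sold=2 (running total=14) -> [4 7 22]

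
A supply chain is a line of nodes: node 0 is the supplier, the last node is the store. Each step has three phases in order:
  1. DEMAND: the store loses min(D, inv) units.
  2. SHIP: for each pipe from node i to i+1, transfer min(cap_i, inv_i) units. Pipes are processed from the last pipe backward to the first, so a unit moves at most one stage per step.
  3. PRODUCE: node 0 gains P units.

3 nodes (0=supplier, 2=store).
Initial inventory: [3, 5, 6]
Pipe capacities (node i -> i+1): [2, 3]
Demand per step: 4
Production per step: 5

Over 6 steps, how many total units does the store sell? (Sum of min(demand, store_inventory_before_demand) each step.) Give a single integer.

Step 1: sold=4 (running total=4) -> [6 4 5]
Step 2: sold=4 (running total=8) -> [9 3 4]
Step 3: sold=4 (running total=12) -> [12 2 3]
Step 4: sold=3 (running total=15) -> [15 2 2]
Step 5: sold=2 (running total=17) -> [18 2 2]
Step 6: sold=2 (running total=19) -> [21 2 2]

Answer: 19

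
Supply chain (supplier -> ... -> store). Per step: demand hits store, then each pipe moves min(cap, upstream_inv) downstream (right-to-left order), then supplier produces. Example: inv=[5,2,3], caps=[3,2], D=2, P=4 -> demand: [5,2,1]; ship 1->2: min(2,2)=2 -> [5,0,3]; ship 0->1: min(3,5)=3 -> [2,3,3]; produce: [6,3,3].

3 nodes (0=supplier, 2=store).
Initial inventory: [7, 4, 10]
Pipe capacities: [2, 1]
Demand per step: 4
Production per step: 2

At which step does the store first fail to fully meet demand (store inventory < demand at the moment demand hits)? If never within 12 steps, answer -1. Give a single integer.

Step 1: demand=4,sold=4 ship[1->2]=1 ship[0->1]=2 prod=2 -> [7 5 7]
Step 2: demand=4,sold=4 ship[1->2]=1 ship[0->1]=2 prod=2 -> [7 6 4]
Step 3: demand=4,sold=4 ship[1->2]=1 ship[0->1]=2 prod=2 -> [7 7 1]
Step 4: demand=4,sold=1 ship[1->2]=1 ship[0->1]=2 prod=2 -> [7 8 1]
Step 5: demand=4,sold=1 ship[1->2]=1 ship[0->1]=2 prod=2 -> [7 9 1]
Step 6: demand=4,sold=1 ship[1->2]=1 ship[0->1]=2 prod=2 -> [7 10 1]
Step 7: demand=4,sold=1 ship[1->2]=1 ship[0->1]=2 prod=2 -> [7 11 1]
Step 8: demand=4,sold=1 ship[1->2]=1 ship[0->1]=2 prod=2 -> [7 12 1]
Step 9: demand=4,sold=1 ship[1->2]=1 ship[0->1]=2 prod=2 -> [7 13 1]
Step 10: demand=4,sold=1 ship[1->2]=1 ship[0->1]=2 prod=2 -> [7 14 1]
Step 11: demand=4,sold=1 ship[1->2]=1 ship[0->1]=2 prod=2 -> [7 15 1]
Step 12: demand=4,sold=1 ship[1->2]=1 ship[0->1]=2 prod=2 -> [7 16 1]
First stockout at step 4

4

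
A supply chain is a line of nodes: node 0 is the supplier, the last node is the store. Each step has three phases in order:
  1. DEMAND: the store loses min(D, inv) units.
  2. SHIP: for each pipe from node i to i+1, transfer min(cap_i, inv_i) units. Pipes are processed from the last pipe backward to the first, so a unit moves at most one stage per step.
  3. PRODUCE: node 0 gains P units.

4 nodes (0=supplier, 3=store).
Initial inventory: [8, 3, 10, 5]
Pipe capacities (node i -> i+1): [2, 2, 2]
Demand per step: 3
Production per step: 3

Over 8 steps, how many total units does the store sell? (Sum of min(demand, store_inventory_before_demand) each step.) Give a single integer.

Answer: 19

Derivation:
Step 1: sold=3 (running total=3) -> [9 3 10 4]
Step 2: sold=3 (running total=6) -> [10 3 10 3]
Step 3: sold=3 (running total=9) -> [11 3 10 2]
Step 4: sold=2 (running total=11) -> [12 3 10 2]
Step 5: sold=2 (running total=13) -> [13 3 10 2]
Step 6: sold=2 (running total=15) -> [14 3 10 2]
Step 7: sold=2 (running total=17) -> [15 3 10 2]
Step 8: sold=2 (running total=19) -> [16 3 10 2]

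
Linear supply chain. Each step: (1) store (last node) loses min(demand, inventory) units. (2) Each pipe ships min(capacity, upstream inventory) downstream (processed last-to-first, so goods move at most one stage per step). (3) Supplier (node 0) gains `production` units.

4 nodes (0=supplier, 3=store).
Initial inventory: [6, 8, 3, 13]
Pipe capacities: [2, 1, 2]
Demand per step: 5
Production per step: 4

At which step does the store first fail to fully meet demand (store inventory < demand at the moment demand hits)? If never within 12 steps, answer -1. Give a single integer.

Step 1: demand=5,sold=5 ship[2->3]=2 ship[1->2]=1 ship[0->1]=2 prod=4 -> [8 9 2 10]
Step 2: demand=5,sold=5 ship[2->3]=2 ship[1->2]=1 ship[0->1]=2 prod=4 -> [10 10 1 7]
Step 3: demand=5,sold=5 ship[2->3]=1 ship[1->2]=1 ship[0->1]=2 prod=4 -> [12 11 1 3]
Step 4: demand=5,sold=3 ship[2->3]=1 ship[1->2]=1 ship[0->1]=2 prod=4 -> [14 12 1 1]
Step 5: demand=5,sold=1 ship[2->3]=1 ship[1->2]=1 ship[0->1]=2 prod=4 -> [16 13 1 1]
Step 6: demand=5,sold=1 ship[2->3]=1 ship[1->2]=1 ship[0->1]=2 prod=4 -> [18 14 1 1]
Step 7: demand=5,sold=1 ship[2->3]=1 ship[1->2]=1 ship[0->1]=2 prod=4 -> [20 15 1 1]
Step 8: demand=5,sold=1 ship[2->3]=1 ship[1->2]=1 ship[0->1]=2 prod=4 -> [22 16 1 1]
Step 9: demand=5,sold=1 ship[2->3]=1 ship[1->2]=1 ship[0->1]=2 prod=4 -> [24 17 1 1]
Step 10: demand=5,sold=1 ship[2->3]=1 ship[1->2]=1 ship[0->1]=2 prod=4 -> [26 18 1 1]
Step 11: demand=5,sold=1 ship[2->3]=1 ship[1->2]=1 ship[0->1]=2 prod=4 -> [28 19 1 1]
Step 12: demand=5,sold=1 ship[2->3]=1 ship[1->2]=1 ship[0->1]=2 prod=4 -> [30 20 1 1]
First stockout at step 4

4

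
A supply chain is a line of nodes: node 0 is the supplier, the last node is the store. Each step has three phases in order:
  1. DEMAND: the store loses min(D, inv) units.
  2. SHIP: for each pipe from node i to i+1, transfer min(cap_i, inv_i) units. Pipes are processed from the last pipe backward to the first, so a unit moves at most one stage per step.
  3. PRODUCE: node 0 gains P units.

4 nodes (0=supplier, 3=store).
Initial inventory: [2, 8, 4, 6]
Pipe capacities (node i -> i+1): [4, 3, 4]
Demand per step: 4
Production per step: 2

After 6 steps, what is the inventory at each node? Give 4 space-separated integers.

Step 1: demand=4,sold=4 ship[2->3]=4 ship[1->2]=3 ship[0->1]=2 prod=2 -> inv=[2 7 3 6]
Step 2: demand=4,sold=4 ship[2->3]=3 ship[1->2]=3 ship[0->1]=2 prod=2 -> inv=[2 6 3 5]
Step 3: demand=4,sold=4 ship[2->3]=3 ship[1->2]=3 ship[0->1]=2 prod=2 -> inv=[2 5 3 4]
Step 4: demand=4,sold=4 ship[2->3]=3 ship[1->2]=3 ship[0->1]=2 prod=2 -> inv=[2 4 3 3]
Step 5: demand=4,sold=3 ship[2->3]=3 ship[1->2]=3 ship[0->1]=2 prod=2 -> inv=[2 3 3 3]
Step 6: demand=4,sold=3 ship[2->3]=3 ship[1->2]=3 ship[0->1]=2 prod=2 -> inv=[2 2 3 3]

2 2 3 3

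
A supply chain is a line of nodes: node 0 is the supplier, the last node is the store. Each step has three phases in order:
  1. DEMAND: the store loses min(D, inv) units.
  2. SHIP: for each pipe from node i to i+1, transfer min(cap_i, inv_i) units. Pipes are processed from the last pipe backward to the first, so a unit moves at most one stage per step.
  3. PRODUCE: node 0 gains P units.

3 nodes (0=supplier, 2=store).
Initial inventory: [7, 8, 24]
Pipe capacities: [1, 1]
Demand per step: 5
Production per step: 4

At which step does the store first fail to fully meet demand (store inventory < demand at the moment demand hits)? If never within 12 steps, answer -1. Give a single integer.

Step 1: demand=5,sold=5 ship[1->2]=1 ship[0->1]=1 prod=4 -> [10 8 20]
Step 2: demand=5,sold=5 ship[1->2]=1 ship[0->1]=1 prod=4 -> [13 8 16]
Step 3: demand=5,sold=5 ship[1->2]=1 ship[0->1]=1 prod=4 -> [16 8 12]
Step 4: demand=5,sold=5 ship[1->2]=1 ship[0->1]=1 prod=4 -> [19 8 8]
Step 5: demand=5,sold=5 ship[1->2]=1 ship[0->1]=1 prod=4 -> [22 8 4]
Step 6: demand=5,sold=4 ship[1->2]=1 ship[0->1]=1 prod=4 -> [25 8 1]
Step 7: demand=5,sold=1 ship[1->2]=1 ship[0->1]=1 prod=4 -> [28 8 1]
Step 8: demand=5,sold=1 ship[1->2]=1 ship[0->1]=1 prod=4 -> [31 8 1]
Step 9: demand=5,sold=1 ship[1->2]=1 ship[0->1]=1 prod=4 -> [34 8 1]
Step 10: demand=5,sold=1 ship[1->2]=1 ship[0->1]=1 prod=4 -> [37 8 1]
Step 11: demand=5,sold=1 ship[1->2]=1 ship[0->1]=1 prod=4 -> [40 8 1]
Step 12: demand=5,sold=1 ship[1->2]=1 ship[0->1]=1 prod=4 -> [43 8 1]
First stockout at step 6

6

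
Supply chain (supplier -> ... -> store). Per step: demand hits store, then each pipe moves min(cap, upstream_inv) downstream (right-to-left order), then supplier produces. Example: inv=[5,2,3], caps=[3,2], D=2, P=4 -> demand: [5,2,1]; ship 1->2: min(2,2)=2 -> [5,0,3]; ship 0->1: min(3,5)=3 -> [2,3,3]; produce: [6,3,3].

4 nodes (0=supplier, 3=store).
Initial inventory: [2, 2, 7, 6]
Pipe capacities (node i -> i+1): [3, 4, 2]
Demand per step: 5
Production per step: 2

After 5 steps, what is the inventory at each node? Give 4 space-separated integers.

Step 1: demand=5,sold=5 ship[2->3]=2 ship[1->2]=2 ship[0->1]=2 prod=2 -> inv=[2 2 7 3]
Step 2: demand=5,sold=3 ship[2->3]=2 ship[1->2]=2 ship[0->1]=2 prod=2 -> inv=[2 2 7 2]
Step 3: demand=5,sold=2 ship[2->3]=2 ship[1->2]=2 ship[0->1]=2 prod=2 -> inv=[2 2 7 2]
Step 4: demand=5,sold=2 ship[2->3]=2 ship[1->2]=2 ship[0->1]=2 prod=2 -> inv=[2 2 7 2]
Step 5: demand=5,sold=2 ship[2->3]=2 ship[1->2]=2 ship[0->1]=2 prod=2 -> inv=[2 2 7 2]

2 2 7 2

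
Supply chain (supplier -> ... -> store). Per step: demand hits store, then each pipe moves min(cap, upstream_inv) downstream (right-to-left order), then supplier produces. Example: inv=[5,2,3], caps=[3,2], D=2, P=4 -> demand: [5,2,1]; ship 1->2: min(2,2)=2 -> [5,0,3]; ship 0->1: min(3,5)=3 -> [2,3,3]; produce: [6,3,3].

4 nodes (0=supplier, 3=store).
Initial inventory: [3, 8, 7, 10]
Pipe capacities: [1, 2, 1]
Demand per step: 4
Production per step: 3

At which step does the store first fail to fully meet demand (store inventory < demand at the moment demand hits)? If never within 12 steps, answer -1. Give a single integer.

Step 1: demand=4,sold=4 ship[2->3]=1 ship[1->2]=2 ship[0->1]=1 prod=3 -> [5 7 8 7]
Step 2: demand=4,sold=4 ship[2->3]=1 ship[1->2]=2 ship[0->1]=1 prod=3 -> [7 6 9 4]
Step 3: demand=4,sold=4 ship[2->3]=1 ship[1->2]=2 ship[0->1]=1 prod=3 -> [9 5 10 1]
Step 4: demand=4,sold=1 ship[2->3]=1 ship[1->2]=2 ship[0->1]=1 prod=3 -> [11 4 11 1]
Step 5: demand=4,sold=1 ship[2->3]=1 ship[1->2]=2 ship[0->1]=1 prod=3 -> [13 3 12 1]
Step 6: demand=4,sold=1 ship[2->3]=1 ship[1->2]=2 ship[0->1]=1 prod=3 -> [15 2 13 1]
Step 7: demand=4,sold=1 ship[2->3]=1 ship[1->2]=2 ship[0->1]=1 prod=3 -> [17 1 14 1]
Step 8: demand=4,sold=1 ship[2->3]=1 ship[1->2]=1 ship[0->1]=1 prod=3 -> [19 1 14 1]
Step 9: demand=4,sold=1 ship[2->3]=1 ship[1->2]=1 ship[0->1]=1 prod=3 -> [21 1 14 1]
Step 10: demand=4,sold=1 ship[2->3]=1 ship[1->2]=1 ship[0->1]=1 prod=3 -> [23 1 14 1]
Step 11: demand=4,sold=1 ship[2->3]=1 ship[1->2]=1 ship[0->1]=1 prod=3 -> [25 1 14 1]
Step 12: demand=4,sold=1 ship[2->3]=1 ship[1->2]=1 ship[0->1]=1 prod=3 -> [27 1 14 1]
First stockout at step 4

4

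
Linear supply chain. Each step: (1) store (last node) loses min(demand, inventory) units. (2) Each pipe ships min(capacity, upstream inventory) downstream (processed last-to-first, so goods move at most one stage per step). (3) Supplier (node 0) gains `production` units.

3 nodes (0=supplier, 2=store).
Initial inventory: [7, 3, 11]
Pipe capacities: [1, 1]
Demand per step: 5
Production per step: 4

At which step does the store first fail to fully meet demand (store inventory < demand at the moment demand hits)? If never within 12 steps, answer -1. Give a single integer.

Step 1: demand=5,sold=5 ship[1->2]=1 ship[0->1]=1 prod=4 -> [10 3 7]
Step 2: demand=5,sold=5 ship[1->2]=1 ship[0->1]=1 prod=4 -> [13 3 3]
Step 3: demand=5,sold=3 ship[1->2]=1 ship[0->1]=1 prod=4 -> [16 3 1]
Step 4: demand=5,sold=1 ship[1->2]=1 ship[0->1]=1 prod=4 -> [19 3 1]
Step 5: demand=5,sold=1 ship[1->2]=1 ship[0->1]=1 prod=4 -> [22 3 1]
Step 6: demand=5,sold=1 ship[1->2]=1 ship[0->1]=1 prod=4 -> [25 3 1]
Step 7: demand=5,sold=1 ship[1->2]=1 ship[0->1]=1 prod=4 -> [28 3 1]
Step 8: demand=5,sold=1 ship[1->2]=1 ship[0->1]=1 prod=4 -> [31 3 1]
Step 9: demand=5,sold=1 ship[1->2]=1 ship[0->1]=1 prod=4 -> [34 3 1]
Step 10: demand=5,sold=1 ship[1->2]=1 ship[0->1]=1 prod=4 -> [37 3 1]
Step 11: demand=5,sold=1 ship[1->2]=1 ship[0->1]=1 prod=4 -> [40 3 1]
Step 12: demand=5,sold=1 ship[1->2]=1 ship[0->1]=1 prod=4 -> [43 3 1]
First stockout at step 3

3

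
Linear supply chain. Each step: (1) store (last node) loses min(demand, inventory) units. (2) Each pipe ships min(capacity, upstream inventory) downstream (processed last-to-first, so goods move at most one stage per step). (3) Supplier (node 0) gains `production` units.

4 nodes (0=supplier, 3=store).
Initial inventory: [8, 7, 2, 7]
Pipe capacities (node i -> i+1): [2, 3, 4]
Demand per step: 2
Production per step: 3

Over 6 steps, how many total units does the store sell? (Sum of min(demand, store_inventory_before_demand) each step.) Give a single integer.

Answer: 12

Derivation:
Step 1: sold=2 (running total=2) -> [9 6 3 7]
Step 2: sold=2 (running total=4) -> [10 5 3 8]
Step 3: sold=2 (running total=6) -> [11 4 3 9]
Step 4: sold=2 (running total=8) -> [12 3 3 10]
Step 5: sold=2 (running total=10) -> [13 2 3 11]
Step 6: sold=2 (running total=12) -> [14 2 2 12]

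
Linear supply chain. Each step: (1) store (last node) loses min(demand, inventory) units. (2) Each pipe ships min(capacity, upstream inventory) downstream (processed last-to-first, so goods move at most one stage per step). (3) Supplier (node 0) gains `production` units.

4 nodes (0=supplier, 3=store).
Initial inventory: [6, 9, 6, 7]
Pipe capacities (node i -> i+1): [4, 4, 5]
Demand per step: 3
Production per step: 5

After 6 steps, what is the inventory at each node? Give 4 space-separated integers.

Step 1: demand=3,sold=3 ship[2->3]=5 ship[1->2]=4 ship[0->1]=4 prod=5 -> inv=[7 9 5 9]
Step 2: demand=3,sold=3 ship[2->3]=5 ship[1->2]=4 ship[0->1]=4 prod=5 -> inv=[8 9 4 11]
Step 3: demand=3,sold=3 ship[2->3]=4 ship[1->2]=4 ship[0->1]=4 prod=5 -> inv=[9 9 4 12]
Step 4: demand=3,sold=3 ship[2->3]=4 ship[1->2]=4 ship[0->1]=4 prod=5 -> inv=[10 9 4 13]
Step 5: demand=3,sold=3 ship[2->3]=4 ship[1->2]=4 ship[0->1]=4 prod=5 -> inv=[11 9 4 14]
Step 6: demand=3,sold=3 ship[2->3]=4 ship[1->2]=4 ship[0->1]=4 prod=5 -> inv=[12 9 4 15]

12 9 4 15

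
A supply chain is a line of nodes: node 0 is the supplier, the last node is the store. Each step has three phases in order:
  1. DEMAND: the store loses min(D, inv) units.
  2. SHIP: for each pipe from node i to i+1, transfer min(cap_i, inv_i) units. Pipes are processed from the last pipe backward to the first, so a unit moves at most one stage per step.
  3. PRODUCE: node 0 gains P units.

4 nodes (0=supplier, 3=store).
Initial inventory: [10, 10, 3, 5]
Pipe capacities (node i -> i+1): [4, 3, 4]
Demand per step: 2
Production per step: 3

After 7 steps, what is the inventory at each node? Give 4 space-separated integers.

Step 1: demand=2,sold=2 ship[2->3]=3 ship[1->2]=3 ship[0->1]=4 prod=3 -> inv=[9 11 3 6]
Step 2: demand=2,sold=2 ship[2->3]=3 ship[1->2]=3 ship[0->1]=4 prod=3 -> inv=[8 12 3 7]
Step 3: demand=2,sold=2 ship[2->3]=3 ship[1->2]=3 ship[0->1]=4 prod=3 -> inv=[7 13 3 8]
Step 4: demand=2,sold=2 ship[2->3]=3 ship[1->2]=3 ship[0->1]=4 prod=3 -> inv=[6 14 3 9]
Step 5: demand=2,sold=2 ship[2->3]=3 ship[1->2]=3 ship[0->1]=4 prod=3 -> inv=[5 15 3 10]
Step 6: demand=2,sold=2 ship[2->3]=3 ship[1->2]=3 ship[0->1]=4 prod=3 -> inv=[4 16 3 11]
Step 7: demand=2,sold=2 ship[2->3]=3 ship[1->2]=3 ship[0->1]=4 prod=3 -> inv=[3 17 3 12]

3 17 3 12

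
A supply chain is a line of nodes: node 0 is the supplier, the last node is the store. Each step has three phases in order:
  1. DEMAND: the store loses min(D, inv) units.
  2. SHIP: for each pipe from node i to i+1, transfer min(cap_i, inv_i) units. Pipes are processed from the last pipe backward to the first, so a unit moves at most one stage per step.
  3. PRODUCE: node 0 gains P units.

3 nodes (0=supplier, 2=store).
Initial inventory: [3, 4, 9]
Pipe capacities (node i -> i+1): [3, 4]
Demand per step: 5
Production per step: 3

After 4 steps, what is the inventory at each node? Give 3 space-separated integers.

Step 1: demand=5,sold=5 ship[1->2]=4 ship[0->1]=3 prod=3 -> inv=[3 3 8]
Step 2: demand=5,sold=5 ship[1->2]=3 ship[0->1]=3 prod=3 -> inv=[3 3 6]
Step 3: demand=5,sold=5 ship[1->2]=3 ship[0->1]=3 prod=3 -> inv=[3 3 4]
Step 4: demand=5,sold=4 ship[1->2]=3 ship[0->1]=3 prod=3 -> inv=[3 3 3]

3 3 3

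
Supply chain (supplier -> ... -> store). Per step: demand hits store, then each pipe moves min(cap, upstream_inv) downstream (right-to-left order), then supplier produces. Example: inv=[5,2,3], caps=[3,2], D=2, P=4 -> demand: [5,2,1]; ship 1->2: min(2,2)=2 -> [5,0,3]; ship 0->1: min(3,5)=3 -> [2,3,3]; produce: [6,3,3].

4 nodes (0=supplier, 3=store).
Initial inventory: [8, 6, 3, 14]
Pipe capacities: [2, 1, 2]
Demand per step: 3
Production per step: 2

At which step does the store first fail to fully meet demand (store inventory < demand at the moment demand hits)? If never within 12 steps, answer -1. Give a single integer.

Step 1: demand=3,sold=3 ship[2->3]=2 ship[1->2]=1 ship[0->1]=2 prod=2 -> [8 7 2 13]
Step 2: demand=3,sold=3 ship[2->3]=2 ship[1->2]=1 ship[0->1]=2 prod=2 -> [8 8 1 12]
Step 3: demand=3,sold=3 ship[2->3]=1 ship[1->2]=1 ship[0->1]=2 prod=2 -> [8 9 1 10]
Step 4: demand=3,sold=3 ship[2->3]=1 ship[1->2]=1 ship[0->1]=2 prod=2 -> [8 10 1 8]
Step 5: demand=3,sold=3 ship[2->3]=1 ship[1->2]=1 ship[0->1]=2 prod=2 -> [8 11 1 6]
Step 6: demand=3,sold=3 ship[2->3]=1 ship[1->2]=1 ship[0->1]=2 prod=2 -> [8 12 1 4]
Step 7: demand=3,sold=3 ship[2->3]=1 ship[1->2]=1 ship[0->1]=2 prod=2 -> [8 13 1 2]
Step 8: demand=3,sold=2 ship[2->3]=1 ship[1->2]=1 ship[0->1]=2 prod=2 -> [8 14 1 1]
Step 9: demand=3,sold=1 ship[2->3]=1 ship[1->2]=1 ship[0->1]=2 prod=2 -> [8 15 1 1]
Step 10: demand=3,sold=1 ship[2->3]=1 ship[1->2]=1 ship[0->1]=2 prod=2 -> [8 16 1 1]
Step 11: demand=3,sold=1 ship[2->3]=1 ship[1->2]=1 ship[0->1]=2 prod=2 -> [8 17 1 1]
Step 12: demand=3,sold=1 ship[2->3]=1 ship[1->2]=1 ship[0->1]=2 prod=2 -> [8 18 1 1]
First stockout at step 8

8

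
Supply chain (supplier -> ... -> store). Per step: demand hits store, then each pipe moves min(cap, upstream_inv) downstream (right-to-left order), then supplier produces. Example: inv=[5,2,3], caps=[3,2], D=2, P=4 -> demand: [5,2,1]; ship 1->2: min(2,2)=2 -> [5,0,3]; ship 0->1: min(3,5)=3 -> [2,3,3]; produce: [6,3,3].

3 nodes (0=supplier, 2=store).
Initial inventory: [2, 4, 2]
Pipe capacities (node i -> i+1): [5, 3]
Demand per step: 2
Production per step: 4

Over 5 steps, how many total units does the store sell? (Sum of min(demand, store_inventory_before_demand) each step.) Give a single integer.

Answer: 10

Derivation:
Step 1: sold=2 (running total=2) -> [4 3 3]
Step 2: sold=2 (running total=4) -> [4 4 4]
Step 3: sold=2 (running total=6) -> [4 5 5]
Step 4: sold=2 (running total=8) -> [4 6 6]
Step 5: sold=2 (running total=10) -> [4 7 7]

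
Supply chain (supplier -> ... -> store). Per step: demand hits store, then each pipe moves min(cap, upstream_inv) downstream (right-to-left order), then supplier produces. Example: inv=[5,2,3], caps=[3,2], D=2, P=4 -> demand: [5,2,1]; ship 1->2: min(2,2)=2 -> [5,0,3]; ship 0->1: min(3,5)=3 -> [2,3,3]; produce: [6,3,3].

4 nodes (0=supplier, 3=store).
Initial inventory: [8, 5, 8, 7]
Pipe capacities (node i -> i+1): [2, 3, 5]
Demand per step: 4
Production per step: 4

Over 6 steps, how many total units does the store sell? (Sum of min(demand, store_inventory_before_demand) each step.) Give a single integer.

Step 1: sold=4 (running total=4) -> [10 4 6 8]
Step 2: sold=4 (running total=8) -> [12 3 4 9]
Step 3: sold=4 (running total=12) -> [14 2 3 9]
Step 4: sold=4 (running total=16) -> [16 2 2 8]
Step 5: sold=4 (running total=20) -> [18 2 2 6]
Step 6: sold=4 (running total=24) -> [20 2 2 4]

Answer: 24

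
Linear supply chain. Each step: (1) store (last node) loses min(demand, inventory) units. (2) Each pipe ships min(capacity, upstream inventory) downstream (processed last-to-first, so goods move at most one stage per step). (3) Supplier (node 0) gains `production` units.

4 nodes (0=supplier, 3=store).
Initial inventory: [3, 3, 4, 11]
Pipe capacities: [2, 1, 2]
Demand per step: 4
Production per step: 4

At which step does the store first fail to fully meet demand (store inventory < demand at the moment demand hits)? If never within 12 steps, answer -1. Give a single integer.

Step 1: demand=4,sold=4 ship[2->3]=2 ship[1->2]=1 ship[0->1]=2 prod=4 -> [5 4 3 9]
Step 2: demand=4,sold=4 ship[2->3]=2 ship[1->2]=1 ship[0->1]=2 prod=4 -> [7 5 2 7]
Step 3: demand=4,sold=4 ship[2->3]=2 ship[1->2]=1 ship[0->1]=2 prod=4 -> [9 6 1 5]
Step 4: demand=4,sold=4 ship[2->3]=1 ship[1->2]=1 ship[0->1]=2 prod=4 -> [11 7 1 2]
Step 5: demand=4,sold=2 ship[2->3]=1 ship[1->2]=1 ship[0->1]=2 prod=4 -> [13 8 1 1]
Step 6: demand=4,sold=1 ship[2->3]=1 ship[1->2]=1 ship[0->1]=2 prod=4 -> [15 9 1 1]
Step 7: demand=4,sold=1 ship[2->3]=1 ship[1->2]=1 ship[0->1]=2 prod=4 -> [17 10 1 1]
Step 8: demand=4,sold=1 ship[2->3]=1 ship[1->2]=1 ship[0->1]=2 prod=4 -> [19 11 1 1]
Step 9: demand=4,sold=1 ship[2->3]=1 ship[1->2]=1 ship[0->1]=2 prod=4 -> [21 12 1 1]
Step 10: demand=4,sold=1 ship[2->3]=1 ship[1->2]=1 ship[0->1]=2 prod=4 -> [23 13 1 1]
Step 11: demand=4,sold=1 ship[2->3]=1 ship[1->2]=1 ship[0->1]=2 prod=4 -> [25 14 1 1]
Step 12: demand=4,sold=1 ship[2->3]=1 ship[1->2]=1 ship[0->1]=2 prod=4 -> [27 15 1 1]
First stockout at step 5

5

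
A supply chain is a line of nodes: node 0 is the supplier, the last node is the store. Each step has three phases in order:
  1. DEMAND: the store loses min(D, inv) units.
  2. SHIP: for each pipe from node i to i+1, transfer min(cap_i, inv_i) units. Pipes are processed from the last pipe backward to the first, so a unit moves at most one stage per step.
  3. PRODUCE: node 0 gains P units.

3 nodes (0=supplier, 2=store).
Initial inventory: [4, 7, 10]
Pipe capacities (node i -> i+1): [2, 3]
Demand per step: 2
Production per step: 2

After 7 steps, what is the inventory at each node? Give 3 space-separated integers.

Step 1: demand=2,sold=2 ship[1->2]=3 ship[0->1]=2 prod=2 -> inv=[4 6 11]
Step 2: demand=2,sold=2 ship[1->2]=3 ship[0->1]=2 prod=2 -> inv=[4 5 12]
Step 3: demand=2,sold=2 ship[1->2]=3 ship[0->1]=2 prod=2 -> inv=[4 4 13]
Step 4: demand=2,sold=2 ship[1->2]=3 ship[0->1]=2 prod=2 -> inv=[4 3 14]
Step 5: demand=2,sold=2 ship[1->2]=3 ship[0->1]=2 prod=2 -> inv=[4 2 15]
Step 6: demand=2,sold=2 ship[1->2]=2 ship[0->1]=2 prod=2 -> inv=[4 2 15]
Step 7: demand=2,sold=2 ship[1->2]=2 ship[0->1]=2 prod=2 -> inv=[4 2 15]

4 2 15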